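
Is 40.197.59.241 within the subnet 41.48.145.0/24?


Subnet network: 41.48.145.0
Test IP AND mask: 40.197.59.0
No, 40.197.59.241 is not in 41.48.145.0/24


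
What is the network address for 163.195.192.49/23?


IP:   10100011.11000011.11000000.00110001
Mask: 11111111.11111111.11111110.00000000
AND operation:
Net:  10100011.11000011.11000000.00000000
Network: 163.195.192.0/23


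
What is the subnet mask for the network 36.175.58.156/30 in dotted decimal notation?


/30 means 30 network bits, 2 host bits
Binary: 11111111111111111111111111111100
Mask: 255.255.255.252


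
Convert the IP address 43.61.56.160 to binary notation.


43 = 00101011
61 = 00111101
56 = 00111000
160 = 10100000
Binary: 00101011.00111101.00111000.10100000


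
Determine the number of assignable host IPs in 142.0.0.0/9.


Host bits = 32 - 9 = 23
Total addresses = 2^23 = 8388608
Usable = total - 2 (network and broadcast)
Usable hosts: 8388606


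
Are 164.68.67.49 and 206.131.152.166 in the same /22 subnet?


Mask: 255.255.252.0
164.68.67.49 AND mask = 164.68.64.0
206.131.152.166 AND mask = 206.131.152.0
No, different subnets (164.68.64.0 vs 206.131.152.0)


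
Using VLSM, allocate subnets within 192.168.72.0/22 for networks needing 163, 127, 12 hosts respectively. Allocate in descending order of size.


163 hosts -> /24 (254 usable): 192.168.72.0/24
127 hosts -> /24 (254 usable): 192.168.73.0/24
12 hosts -> /28 (14 usable): 192.168.74.0/28
Allocation: 192.168.72.0/24 (163 hosts, 254 usable); 192.168.73.0/24 (127 hosts, 254 usable); 192.168.74.0/28 (12 hosts, 14 usable)


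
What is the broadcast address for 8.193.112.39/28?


Network: 8.193.112.32/28
Host bits = 4
Set all host bits to 1:
Broadcast: 8.193.112.47


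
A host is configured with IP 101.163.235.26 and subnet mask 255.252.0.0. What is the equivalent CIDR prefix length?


Binary: 11111111.11111100.00000000.00000000
Count leading 1s
Prefix: /14


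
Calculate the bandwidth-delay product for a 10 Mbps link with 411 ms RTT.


BDP = bandwidth * RTT
= 10 Mbps * 411 ms
= 10 * 1e6 * 411 / 1000 bits
= 4110000 bits
= 513750 bytes
= 501.709 KB
BDP = 4110000 bits (513750 bytes)


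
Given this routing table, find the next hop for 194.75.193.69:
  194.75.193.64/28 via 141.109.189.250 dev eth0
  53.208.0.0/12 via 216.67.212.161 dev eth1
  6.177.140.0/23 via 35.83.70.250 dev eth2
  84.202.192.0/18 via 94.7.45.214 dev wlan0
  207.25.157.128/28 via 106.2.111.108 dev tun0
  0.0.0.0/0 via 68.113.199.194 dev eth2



Longest prefix match for 194.75.193.69:
  /28 194.75.193.64: MATCH
  /12 53.208.0.0: no
  /23 6.177.140.0: no
  /18 84.202.192.0: no
  /28 207.25.157.128: no
  /0 0.0.0.0: MATCH
Selected: next-hop 141.109.189.250 via eth0 (matched /28)


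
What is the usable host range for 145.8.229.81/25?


Network: 145.8.229.0
Broadcast: 145.8.229.127
First usable = network + 1
Last usable = broadcast - 1
Range: 145.8.229.1 to 145.8.229.126


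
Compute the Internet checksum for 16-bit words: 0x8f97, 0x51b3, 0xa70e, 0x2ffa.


Sum all words (with carry folding):
+ 0x8f97 = 0x8f97
+ 0x51b3 = 0xe14a
+ 0xa70e = 0x8859
+ 0x2ffa = 0xb853
One's complement: ~0xb853
Checksum = 0x47ac


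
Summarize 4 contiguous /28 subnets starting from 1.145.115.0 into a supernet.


Original prefix: /28
Number of subnets: 4 = 2^2
New prefix = 28 - 2 = 26
Supernet: 1.145.115.0/26


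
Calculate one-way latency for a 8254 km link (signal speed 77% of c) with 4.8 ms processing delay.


Speed = 0.77 * 3e5 km/s = 231000 km/s
Propagation delay = 8254 / 231000 = 0.0357 s = 35.7316 ms
Processing delay = 4.8 ms
Total one-way latency = 40.5316 ms


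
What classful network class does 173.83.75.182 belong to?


First octet: 173
Binary: 10101101
10xxxxxx -> Class B (128-191)
Class B, default mask 255.255.0.0 (/16)


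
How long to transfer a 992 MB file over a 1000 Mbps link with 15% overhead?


Effective throughput = 1000 * (1 - 15/100) = 850 Mbps
File size in Mb = 992 * 8 = 7936 Mb
Time = 7936 / 850
Time = 9.3365 seconds


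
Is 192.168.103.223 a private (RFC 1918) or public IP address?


RFC 1918 private ranges:
  10.0.0.0/8 (10.0.0.0 - 10.255.255.255)
  172.16.0.0/12 (172.16.0.0 - 172.31.255.255)
  192.168.0.0/16 (192.168.0.0 - 192.168.255.255)
Private (in 192.168.0.0/16)


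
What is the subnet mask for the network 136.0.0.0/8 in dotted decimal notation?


/8 means 8 network bits, 24 host bits
Binary: 11111111000000000000000000000000
Mask: 255.0.0.0


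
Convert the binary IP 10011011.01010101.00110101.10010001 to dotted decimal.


10011011 = 155
01010101 = 85
00110101 = 53
10010001 = 145
IP: 155.85.53.145


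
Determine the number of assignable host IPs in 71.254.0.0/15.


Host bits = 32 - 15 = 17
Total addresses = 2^17 = 131072
Usable = total - 2 (network and broadcast)
Usable hosts: 131070


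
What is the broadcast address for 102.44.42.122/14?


Network: 102.44.0.0/14
Host bits = 18
Set all host bits to 1:
Broadcast: 102.47.255.255


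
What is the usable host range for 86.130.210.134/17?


Network: 86.130.128.0
Broadcast: 86.130.255.255
First usable = network + 1
Last usable = broadcast - 1
Range: 86.130.128.1 to 86.130.255.254


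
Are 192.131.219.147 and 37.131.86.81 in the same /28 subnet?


Mask: 255.255.255.240
192.131.219.147 AND mask = 192.131.219.144
37.131.86.81 AND mask = 37.131.86.80
No, different subnets (192.131.219.144 vs 37.131.86.80)


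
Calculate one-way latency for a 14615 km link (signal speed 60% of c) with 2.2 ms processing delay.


Speed = 0.6 * 3e5 km/s = 180000 km/s
Propagation delay = 14615 / 180000 = 0.0812 s = 81.1944 ms
Processing delay = 2.2 ms
Total one-way latency = 83.3944 ms


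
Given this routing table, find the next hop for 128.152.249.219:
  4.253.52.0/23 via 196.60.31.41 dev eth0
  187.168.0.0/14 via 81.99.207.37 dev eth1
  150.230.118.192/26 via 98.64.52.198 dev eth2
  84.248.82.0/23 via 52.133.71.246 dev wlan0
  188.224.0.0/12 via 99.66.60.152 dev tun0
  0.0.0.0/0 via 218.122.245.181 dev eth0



Longest prefix match for 128.152.249.219:
  /23 4.253.52.0: no
  /14 187.168.0.0: no
  /26 150.230.118.192: no
  /23 84.248.82.0: no
  /12 188.224.0.0: no
  /0 0.0.0.0: MATCH
Selected: next-hop 218.122.245.181 via eth0 (matched /0)


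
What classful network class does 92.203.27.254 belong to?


First octet: 92
Binary: 01011100
0xxxxxxx -> Class A (1-126)
Class A, default mask 255.0.0.0 (/8)


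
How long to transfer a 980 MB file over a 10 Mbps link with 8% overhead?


Effective throughput = 10 * (1 - 8/100) = 9.2 Mbps
File size in Mb = 980 * 8 = 7840 Mb
Time = 7840 / 9.2
Time = 852.1739 seconds


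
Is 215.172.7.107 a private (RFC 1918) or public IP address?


RFC 1918 private ranges:
  10.0.0.0/8 (10.0.0.0 - 10.255.255.255)
  172.16.0.0/12 (172.16.0.0 - 172.31.255.255)
  192.168.0.0/16 (192.168.0.0 - 192.168.255.255)
Public (not in any RFC 1918 range)


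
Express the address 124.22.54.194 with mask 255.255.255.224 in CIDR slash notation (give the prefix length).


Binary: 11111111.11111111.11111111.11100000
Count leading 1s
Prefix: /27


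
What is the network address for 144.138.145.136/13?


IP:   10010000.10001010.10010001.10001000
Mask: 11111111.11111000.00000000.00000000
AND operation:
Net:  10010000.10001000.00000000.00000000
Network: 144.136.0.0/13


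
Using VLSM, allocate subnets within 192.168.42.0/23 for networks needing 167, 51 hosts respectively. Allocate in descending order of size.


167 hosts -> /24 (254 usable): 192.168.42.0/24
51 hosts -> /26 (62 usable): 192.168.43.0/26
Allocation: 192.168.42.0/24 (167 hosts, 254 usable); 192.168.43.0/26 (51 hosts, 62 usable)


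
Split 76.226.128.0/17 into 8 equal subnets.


New prefix = 17 + 3 = 20
Each subnet has 4096 addresses
  76.226.128.0/20
  76.226.144.0/20
  76.226.160.0/20
  76.226.176.0/20
  76.226.192.0/20
  76.226.208.0/20
  76.226.224.0/20
  76.226.240.0/20
Subnets: 76.226.128.0/20, 76.226.144.0/20, 76.226.160.0/20, 76.226.176.0/20, 76.226.192.0/20, 76.226.208.0/20, 76.226.224.0/20, 76.226.240.0/20


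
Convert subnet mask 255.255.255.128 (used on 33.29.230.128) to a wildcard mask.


Subnet mask: 255.255.255.128
Wildcard = 255.255.255.255 - subnet mask
255 - 255 = 0
255 - 255 = 0
255 - 255 = 0
255 - 128 = 127
Wildcard: 0.0.0.127


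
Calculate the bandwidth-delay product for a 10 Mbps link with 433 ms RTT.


BDP = bandwidth * RTT
= 10 Mbps * 433 ms
= 10 * 1e6 * 433 / 1000 bits
= 4330000 bits
= 541250 bytes
= 528.5645 KB
BDP = 4330000 bits (541250 bytes)


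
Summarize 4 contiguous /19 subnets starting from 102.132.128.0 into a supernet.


Original prefix: /19
Number of subnets: 4 = 2^2
New prefix = 19 - 2 = 17
Supernet: 102.132.128.0/17


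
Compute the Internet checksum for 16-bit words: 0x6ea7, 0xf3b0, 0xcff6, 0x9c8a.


Sum all words (with carry folding):
+ 0x6ea7 = 0x6ea7
+ 0xf3b0 = 0x6258
+ 0xcff6 = 0x324f
+ 0x9c8a = 0xced9
One's complement: ~0xced9
Checksum = 0x3126


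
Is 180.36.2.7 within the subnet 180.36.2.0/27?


Subnet network: 180.36.2.0
Test IP AND mask: 180.36.2.0
Yes, 180.36.2.7 is in 180.36.2.0/27


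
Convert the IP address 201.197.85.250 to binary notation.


201 = 11001001
197 = 11000101
85 = 01010101
250 = 11111010
Binary: 11001001.11000101.01010101.11111010


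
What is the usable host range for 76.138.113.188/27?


Network: 76.138.113.160
Broadcast: 76.138.113.191
First usable = network + 1
Last usable = broadcast - 1
Range: 76.138.113.161 to 76.138.113.190


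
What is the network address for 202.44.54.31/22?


IP:   11001010.00101100.00110110.00011111
Mask: 11111111.11111111.11111100.00000000
AND operation:
Net:  11001010.00101100.00110100.00000000
Network: 202.44.52.0/22


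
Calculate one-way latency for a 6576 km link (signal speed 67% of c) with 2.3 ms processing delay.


Speed = 0.67 * 3e5 km/s = 201000 km/s
Propagation delay = 6576 / 201000 = 0.0327 s = 32.7164 ms
Processing delay = 2.3 ms
Total one-way latency = 35.0164 ms


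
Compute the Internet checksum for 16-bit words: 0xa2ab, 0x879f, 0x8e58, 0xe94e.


Sum all words (with carry folding):
+ 0xa2ab = 0xa2ab
+ 0x879f = 0x2a4b
+ 0x8e58 = 0xb8a3
+ 0xe94e = 0xa1f2
One's complement: ~0xa1f2
Checksum = 0x5e0d


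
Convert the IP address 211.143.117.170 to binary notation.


211 = 11010011
143 = 10001111
117 = 01110101
170 = 10101010
Binary: 11010011.10001111.01110101.10101010


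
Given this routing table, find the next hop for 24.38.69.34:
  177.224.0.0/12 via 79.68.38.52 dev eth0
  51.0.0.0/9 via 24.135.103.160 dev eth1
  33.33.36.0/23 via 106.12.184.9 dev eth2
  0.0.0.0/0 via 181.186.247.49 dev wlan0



Longest prefix match for 24.38.69.34:
  /12 177.224.0.0: no
  /9 51.0.0.0: no
  /23 33.33.36.0: no
  /0 0.0.0.0: MATCH
Selected: next-hop 181.186.247.49 via wlan0 (matched /0)


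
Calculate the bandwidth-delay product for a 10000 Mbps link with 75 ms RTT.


BDP = bandwidth * RTT
= 10000 Mbps * 75 ms
= 10000 * 1e6 * 75 / 1000 bits
= 750000000 bits
= 93750000 bytes
= 91552.7344 KB
BDP = 750000000 bits (93750000 bytes)


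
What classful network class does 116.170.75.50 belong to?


First octet: 116
Binary: 01110100
0xxxxxxx -> Class A (1-126)
Class A, default mask 255.0.0.0 (/8)


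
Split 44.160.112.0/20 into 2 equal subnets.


New prefix = 20 + 1 = 21
Each subnet has 2048 addresses
  44.160.112.0/21
  44.160.120.0/21
Subnets: 44.160.112.0/21, 44.160.120.0/21


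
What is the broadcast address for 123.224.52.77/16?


Network: 123.224.0.0/16
Host bits = 16
Set all host bits to 1:
Broadcast: 123.224.255.255


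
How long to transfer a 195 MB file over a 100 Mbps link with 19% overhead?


Effective throughput = 100 * (1 - 19/100) = 81 Mbps
File size in Mb = 195 * 8 = 1560 Mb
Time = 1560 / 81
Time = 19.2593 seconds


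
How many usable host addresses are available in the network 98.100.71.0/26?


Host bits = 32 - 26 = 6
Total addresses = 2^6 = 64
Usable = total - 2 (network and broadcast)
Usable hosts: 62


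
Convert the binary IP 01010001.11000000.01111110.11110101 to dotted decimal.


01010001 = 81
11000000 = 192
01111110 = 126
11110101 = 245
IP: 81.192.126.245


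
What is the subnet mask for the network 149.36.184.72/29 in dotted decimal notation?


/29 means 29 network bits, 3 host bits
Binary: 11111111111111111111111111111000
Mask: 255.255.255.248


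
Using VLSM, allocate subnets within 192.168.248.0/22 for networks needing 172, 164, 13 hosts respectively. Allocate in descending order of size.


172 hosts -> /24 (254 usable): 192.168.248.0/24
164 hosts -> /24 (254 usable): 192.168.249.0/24
13 hosts -> /28 (14 usable): 192.168.250.0/28
Allocation: 192.168.248.0/24 (172 hosts, 254 usable); 192.168.249.0/24 (164 hosts, 254 usable); 192.168.250.0/28 (13 hosts, 14 usable)


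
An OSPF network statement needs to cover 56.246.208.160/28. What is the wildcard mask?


Subnet mask: 255.255.255.240
Wildcard = 255.255.255.255 - subnet mask
255 - 255 = 0
255 - 255 = 0
255 - 255 = 0
255 - 240 = 15
Wildcard: 0.0.0.15


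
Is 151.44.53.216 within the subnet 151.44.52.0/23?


Subnet network: 151.44.52.0
Test IP AND mask: 151.44.52.0
Yes, 151.44.53.216 is in 151.44.52.0/23


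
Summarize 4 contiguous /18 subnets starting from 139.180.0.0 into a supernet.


Original prefix: /18
Number of subnets: 4 = 2^2
New prefix = 18 - 2 = 16
Supernet: 139.180.0.0/16


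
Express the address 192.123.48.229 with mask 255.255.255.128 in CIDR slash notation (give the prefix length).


Binary: 11111111.11111111.11111111.10000000
Count leading 1s
Prefix: /25


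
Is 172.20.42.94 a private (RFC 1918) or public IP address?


RFC 1918 private ranges:
  10.0.0.0/8 (10.0.0.0 - 10.255.255.255)
  172.16.0.0/12 (172.16.0.0 - 172.31.255.255)
  192.168.0.0/16 (192.168.0.0 - 192.168.255.255)
Private (in 172.16.0.0/12)


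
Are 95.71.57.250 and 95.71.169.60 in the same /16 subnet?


Mask: 255.255.0.0
95.71.57.250 AND mask = 95.71.0.0
95.71.169.60 AND mask = 95.71.0.0
Yes, same subnet (95.71.0.0)


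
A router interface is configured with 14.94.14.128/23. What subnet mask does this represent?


/23 means 23 network bits, 9 host bits
Binary: 11111111111111111111111000000000
Mask: 255.255.254.0


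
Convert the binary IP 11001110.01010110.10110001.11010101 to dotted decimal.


11001110 = 206
01010110 = 86
10110001 = 177
11010101 = 213
IP: 206.86.177.213


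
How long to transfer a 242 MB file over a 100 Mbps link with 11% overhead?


Effective throughput = 100 * (1 - 11/100) = 89 Mbps
File size in Mb = 242 * 8 = 1936 Mb
Time = 1936 / 89
Time = 21.7528 seconds


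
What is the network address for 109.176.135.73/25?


IP:   01101101.10110000.10000111.01001001
Mask: 11111111.11111111.11111111.10000000
AND operation:
Net:  01101101.10110000.10000111.00000000
Network: 109.176.135.0/25


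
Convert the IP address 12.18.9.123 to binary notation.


12 = 00001100
18 = 00010010
9 = 00001001
123 = 01111011
Binary: 00001100.00010010.00001001.01111011


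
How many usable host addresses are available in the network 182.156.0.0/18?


Host bits = 32 - 18 = 14
Total addresses = 2^14 = 16384
Usable = total - 2 (network and broadcast)
Usable hosts: 16382


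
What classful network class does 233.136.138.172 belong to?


First octet: 233
Binary: 11101001
1110xxxx -> Class D (224-239)
Class D (multicast), default mask N/A


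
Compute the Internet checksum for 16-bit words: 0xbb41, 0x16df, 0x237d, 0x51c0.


Sum all words (with carry folding):
+ 0xbb41 = 0xbb41
+ 0x16df = 0xd220
+ 0x237d = 0xf59d
+ 0x51c0 = 0x475e
One's complement: ~0x475e
Checksum = 0xb8a1


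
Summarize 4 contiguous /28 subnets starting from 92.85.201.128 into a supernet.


Original prefix: /28
Number of subnets: 4 = 2^2
New prefix = 28 - 2 = 26
Supernet: 92.85.201.128/26


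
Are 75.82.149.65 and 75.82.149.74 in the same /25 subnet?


Mask: 255.255.255.128
75.82.149.65 AND mask = 75.82.149.0
75.82.149.74 AND mask = 75.82.149.0
Yes, same subnet (75.82.149.0)


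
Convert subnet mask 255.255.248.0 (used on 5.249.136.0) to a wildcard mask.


Subnet mask: 255.255.248.0
Wildcard = 255.255.255.255 - subnet mask
255 - 255 = 0
255 - 255 = 0
255 - 248 = 7
255 - 0 = 255
Wildcard: 0.0.7.255


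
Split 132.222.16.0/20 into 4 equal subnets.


New prefix = 20 + 2 = 22
Each subnet has 1024 addresses
  132.222.16.0/22
  132.222.20.0/22
  132.222.24.0/22
  132.222.28.0/22
Subnets: 132.222.16.0/22, 132.222.20.0/22, 132.222.24.0/22, 132.222.28.0/22


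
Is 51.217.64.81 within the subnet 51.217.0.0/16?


Subnet network: 51.217.0.0
Test IP AND mask: 51.217.0.0
Yes, 51.217.64.81 is in 51.217.0.0/16


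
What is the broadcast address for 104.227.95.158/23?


Network: 104.227.94.0/23
Host bits = 9
Set all host bits to 1:
Broadcast: 104.227.95.255


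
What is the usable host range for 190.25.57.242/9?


Network: 190.0.0.0
Broadcast: 190.127.255.255
First usable = network + 1
Last usable = broadcast - 1
Range: 190.0.0.1 to 190.127.255.254


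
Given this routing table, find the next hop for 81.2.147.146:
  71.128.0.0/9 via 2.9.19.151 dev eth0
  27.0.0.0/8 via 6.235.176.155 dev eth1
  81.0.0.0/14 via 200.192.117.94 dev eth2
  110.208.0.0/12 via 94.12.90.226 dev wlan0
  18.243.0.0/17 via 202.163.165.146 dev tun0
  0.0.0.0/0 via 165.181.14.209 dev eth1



Longest prefix match for 81.2.147.146:
  /9 71.128.0.0: no
  /8 27.0.0.0: no
  /14 81.0.0.0: MATCH
  /12 110.208.0.0: no
  /17 18.243.0.0: no
  /0 0.0.0.0: MATCH
Selected: next-hop 200.192.117.94 via eth2 (matched /14)


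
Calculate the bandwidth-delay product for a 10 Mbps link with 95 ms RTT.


BDP = bandwidth * RTT
= 10 Mbps * 95 ms
= 10 * 1e6 * 95 / 1000 bits
= 950000 bits
= 118750 bytes
= 115.9668 KB
BDP = 950000 bits (118750 bytes)


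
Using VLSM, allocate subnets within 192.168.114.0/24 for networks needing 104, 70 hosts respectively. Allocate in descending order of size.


104 hosts -> /25 (126 usable): 192.168.114.0/25
70 hosts -> /25 (126 usable): 192.168.114.128/25
Allocation: 192.168.114.0/25 (104 hosts, 126 usable); 192.168.114.128/25 (70 hosts, 126 usable)


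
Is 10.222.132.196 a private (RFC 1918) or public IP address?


RFC 1918 private ranges:
  10.0.0.0/8 (10.0.0.0 - 10.255.255.255)
  172.16.0.0/12 (172.16.0.0 - 172.31.255.255)
  192.168.0.0/16 (192.168.0.0 - 192.168.255.255)
Private (in 10.0.0.0/8)


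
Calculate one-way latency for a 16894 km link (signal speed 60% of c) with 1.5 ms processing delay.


Speed = 0.6 * 3e5 km/s = 180000 km/s
Propagation delay = 16894 / 180000 = 0.0939 s = 93.8556 ms
Processing delay = 1.5 ms
Total one-way latency = 95.3556 ms


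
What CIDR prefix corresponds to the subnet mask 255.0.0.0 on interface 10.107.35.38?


Binary: 11111111.00000000.00000000.00000000
Count leading 1s
Prefix: /8


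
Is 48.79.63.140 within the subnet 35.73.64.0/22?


Subnet network: 35.73.64.0
Test IP AND mask: 48.79.60.0
No, 48.79.63.140 is not in 35.73.64.0/22


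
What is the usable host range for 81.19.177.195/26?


Network: 81.19.177.192
Broadcast: 81.19.177.255
First usable = network + 1
Last usable = broadcast - 1
Range: 81.19.177.193 to 81.19.177.254


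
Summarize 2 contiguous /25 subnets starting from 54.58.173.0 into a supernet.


Original prefix: /25
Number of subnets: 2 = 2^1
New prefix = 25 - 1 = 24
Supernet: 54.58.173.0/24


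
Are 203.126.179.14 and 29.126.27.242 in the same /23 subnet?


Mask: 255.255.254.0
203.126.179.14 AND mask = 203.126.178.0
29.126.27.242 AND mask = 29.126.26.0
No, different subnets (203.126.178.0 vs 29.126.26.0)


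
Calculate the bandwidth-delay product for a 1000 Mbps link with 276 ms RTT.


BDP = bandwidth * RTT
= 1000 Mbps * 276 ms
= 1000 * 1e6 * 276 / 1000 bits
= 276000000 bits
= 34500000 bytes
= 33691.4062 KB
BDP = 276000000 bits (34500000 bytes)


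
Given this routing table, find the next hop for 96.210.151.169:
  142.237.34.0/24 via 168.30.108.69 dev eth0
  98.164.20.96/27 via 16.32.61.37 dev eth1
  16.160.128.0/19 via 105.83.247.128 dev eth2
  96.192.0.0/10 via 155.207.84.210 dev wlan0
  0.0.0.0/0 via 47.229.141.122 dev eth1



Longest prefix match for 96.210.151.169:
  /24 142.237.34.0: no
  /27 98.164.20.96: no
  /19 16.160.128.0: no
  /10 96.192.0.0: MATCH
  /0 0.0.0.0: MATCH
Selected: next-hop 155.207.84.210 via wlan0 (matched /10)


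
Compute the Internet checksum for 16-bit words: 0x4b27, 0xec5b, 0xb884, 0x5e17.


Sum all words (with carry folding):
+ 0x4b27 = 0x4b27
+ 0xec5b = 0x3783
+ 0xb884 = 0xf007
+ 0x5e17 = 0x4e1f
One's complement: ~0x4e1f
Checksum = 0xb1e0


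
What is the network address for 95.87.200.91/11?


IP:   01011111.01010111.11001000.01011011
Mask: 11111111.11100000.00000000.00000000
AND operation:
Net:  01011111.01000000.00000000.00000000
Network: 95.64.0.0/11


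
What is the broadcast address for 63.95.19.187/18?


Network: 63.95.0.0/18
Host bits = 14
Set all host bits to 1:
Broadcast: 63.95.63.255


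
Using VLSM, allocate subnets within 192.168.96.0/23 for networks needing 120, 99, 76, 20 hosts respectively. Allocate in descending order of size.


120 hosts -> /25 (126 usable): 192.168.96.0/25
99 hosts -> /25 (126 usable): 192.168.96.128/25
76 hosts -> /25 (126 usable): 192.168.97.0/25
20 hosts -> /27 (30 usable): 192.168.97.128/27
Allocation: 192.168.96.0/25 (120 hosts, 126 usable); 192.168.96.128/25 (99 hosts, 126 usable); 192.168.97.0/25 (76 hosts, 126 usable); 192.168.97.128/27 (20 hosts, 30 usable)


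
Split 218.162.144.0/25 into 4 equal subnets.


New prefix = 25 + 2 = 27
Each subnet has 32 addresses
  218.162.144.0/27
  218.162.144.32/27
  218.162.144.64/27
  218.162.144.96/27
Subnets: 218.162.144.0/27, 218.162.144.32/27, 218.162.144.64/27, 218.162.144.96/27


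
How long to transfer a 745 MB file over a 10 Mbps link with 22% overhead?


Effective throughput = 10 * (1 - 22/100) = 7.8 Mbps
File size in Mb = 745 * 8 = 5960 Mb
Time = 5960 / 7.8
Time = 764.1026 seconds


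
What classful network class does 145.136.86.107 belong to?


First octet: 145
Binary: 10010001
10xxxxxx -> Class B (128-191)
Class B, default mask 255.255.0.0 (/16)


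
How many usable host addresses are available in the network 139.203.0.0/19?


Host bits = 32 - 19 = 13
Total addresses = 2^13 = 8192
Usable = total - 2 (network and broadcast)
Usable hosts: 8190


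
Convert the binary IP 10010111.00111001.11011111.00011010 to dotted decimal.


10010111 = 151
00111001 = 57
11011111 = 223
00011010 = 26
IP: 151.57.223.26


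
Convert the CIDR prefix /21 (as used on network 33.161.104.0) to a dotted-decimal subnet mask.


/21 means 21 network bits, 11 host bits
Binary: 11111111111111111111100000000000
Mask: 255.255.248.0


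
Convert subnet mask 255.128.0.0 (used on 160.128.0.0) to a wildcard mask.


Subnet mask: 255.128.0.0
Wildcard = 255.255.255.255 - subnet mask
255 - 255 = 0
255 - 128 = 127
255 - 0 = 255
255 - 0 = 255
Wildcard: 0.127.255.255


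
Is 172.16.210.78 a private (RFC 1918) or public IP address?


RFC 1918 private ranges:
  10.0.0.0/8 (10.0.0.0 - 10.255.255.255)
  172.16.0.0/12 (172.16.0.0 - 172.31.255.255)
  192.168.0.0/16 (192.168.0.0 - 192.168.255.255)
Private (in 172.16.0.0/12)


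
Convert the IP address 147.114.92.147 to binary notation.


147 = 10010011
114 = 01110010
92 = 01011100
147 = 10010011
Binary: 10010011.01110010.01011100.10010011


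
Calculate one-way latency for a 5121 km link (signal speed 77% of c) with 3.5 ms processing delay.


Speed = 0.77 * 3e5 km/s = 231000 km/s
Propagation delay = 5121 / 231000 = 0.0222 s = 22.1688 ms
Processing delay = 3.5 ms
Total one-way latency = 25.6688 ms


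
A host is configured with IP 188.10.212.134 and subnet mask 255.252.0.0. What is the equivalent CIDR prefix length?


Binary: 11111111.11111100.00000000.00000000
Count leading 1s
Prefix: /14


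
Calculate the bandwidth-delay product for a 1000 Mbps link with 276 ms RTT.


BDP = bandwidth * RTT
= 1000 Mbps * 276 ms
= 1000 * 1e6 * 276 / 1000 bits
= 276000000 bits
= 34500000 bytes
= 33691.4062 KB
BDP = 276000000 bits (34500000 bytes)


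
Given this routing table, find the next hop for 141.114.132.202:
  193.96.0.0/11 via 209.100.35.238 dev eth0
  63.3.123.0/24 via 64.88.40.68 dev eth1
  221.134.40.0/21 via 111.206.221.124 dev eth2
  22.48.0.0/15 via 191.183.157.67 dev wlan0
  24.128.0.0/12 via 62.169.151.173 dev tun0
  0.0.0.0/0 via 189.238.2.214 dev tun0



Longest prefix match for 141.114.132.202:
  /11 193.96.0.0: no
  /24 63.3.123.0: no
  /21 221.134.40.0: no
  /15 22.48.0.0: no
  /12 24.128.0.0: no
  /0 0.0.0.0: MATCH
Selected: next-hop 189.238.2.214 via tun0 (matched /0)


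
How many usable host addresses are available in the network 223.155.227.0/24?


Host bits = 32 - 24 = 8
Total addresses = 2^8 = 256
Usable = total - 2 (network and broadcast)
Usable hosts: 254


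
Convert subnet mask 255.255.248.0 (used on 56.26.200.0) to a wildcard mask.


Subnet mask: 255.255.248.0
Wildcard = 255.255.255.255 - subnet mask
255 - 255 = 0
255 - 255 = 0
255 - 248 = 7
255 - 0 = 255
Wildcard: 0.0.7.255


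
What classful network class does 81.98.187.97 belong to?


First octet: 81
Binary: 01010001
0xxxxxxx -> Class A (1-126)
Class A, default mask 255.0.0.0 (/8)


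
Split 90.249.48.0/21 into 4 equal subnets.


New prefix = 21 + 2 = 23
Each subnet has 512 addresses
  90.249.48.0/23
  90.249.50.0/23
  90.249.52.0/23
  90.249.54.0/23
Subnets: 90.249.48.0/23, 90.249.50.0/23, 90.249.52.0/23, 90.249.54.0/23


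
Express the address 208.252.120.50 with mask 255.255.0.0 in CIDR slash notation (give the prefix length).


Binary: 11111111.11111111.00000000.00000000
Count leading 1s
Prefix: /16


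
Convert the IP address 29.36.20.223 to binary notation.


29 = 00011101
36 = 00100100
20 = 00010100
223 = 11011111
Binary: 00011101.00100100.00010100.11011111


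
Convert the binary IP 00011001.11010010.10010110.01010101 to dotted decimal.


00011001 = 25
11010010 = 210
10010110 = 150
01010101 = 85
IP: 25.210.150.85


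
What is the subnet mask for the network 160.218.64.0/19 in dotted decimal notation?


/19 means 19 network bits, 13 host bits
Binary: 11111111111111111110000000000000
Mask: 255.255.224.0


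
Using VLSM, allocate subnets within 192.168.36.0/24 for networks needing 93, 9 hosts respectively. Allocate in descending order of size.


93 hosts -> /25 (126 usable): 192.168.36.0/25
9 hosts -> /28 (14 usable): 192.168.36.128/28
Allocation: 192.168.36.0/25 (93 hosts, 126 usable); 192.168.36.128/28 (9 hosts, 14 usable)


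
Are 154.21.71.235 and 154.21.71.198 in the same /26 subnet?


Mask: 255.255.255.192
154.21.71.235 AND mask = 154.21.71.192
154.21.71.198 AND mask = 154.21.71.192
Yes, same subnet (154.21.71.192)


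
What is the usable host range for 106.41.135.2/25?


Network: 106.41.135.0
Broadcast: 106.41.135.127
First usable = network + 1
Last usable = broadcast - 1
Range: 106.41.135.1 to 106.41.135.126


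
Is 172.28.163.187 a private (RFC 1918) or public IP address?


RFC 1918 private ranges:
  10.0.0.0/8 (10.0.0.0 - 10.255.255.255)
  172.16.0.0/12 (172.16.0.0 - 172.31.255.255)
  192.168.0.0/16 (192.168.0.0 - 192.168.255.255)
Private (in 172.16.0.0/12)


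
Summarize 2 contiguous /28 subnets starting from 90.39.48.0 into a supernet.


Original prefix: /28
Number of subnets: 2 = 2^1
New prefix = 28 - 1 = 27
Supernet: 90.39.48.0/27


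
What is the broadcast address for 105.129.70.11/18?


Network: 105.129.64.0/18
Host bits = 14
Set all host bits to 1:
Broadcast: 105.129.127.255


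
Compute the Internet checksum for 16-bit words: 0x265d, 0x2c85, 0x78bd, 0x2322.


Sum all words (with carry folding):
+ 0x265d = 0x265d
+ 0x2c85 = 0x52e2
+ 0x78bd = 0xcb9f
+ 0x2322 = 0xeec1
One's complement: ~0xeec1
Checksum = 0x113e


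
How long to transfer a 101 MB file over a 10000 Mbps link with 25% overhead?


Effective throughput = 10000 * (1 - 25/100) = 7500 Mbps
File size in Mb = 101 * 8 = 808 Mb
Time = 808 / 7500
Time = 0.1077 seconds


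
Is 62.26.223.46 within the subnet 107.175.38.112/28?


Subnet network: 107.175.38.112
Test IP AND mask: 62.26.223.32
No, 62.26.223.46 is not in 107.175.38.112/28


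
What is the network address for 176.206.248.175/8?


IP:   10110000.11001110.11111000.10101111
Mask: 11111111.00000000.00000000.00000000
AND operation:
Net:  10110000.00000000.00000000.00000000
Network: 176.0.0.0/8


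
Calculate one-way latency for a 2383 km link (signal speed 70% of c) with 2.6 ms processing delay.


Speed = 0.7 * 3e5 km/s = 210000 km/s
Propagation delay = 2383 / 210000 = 0.0113 s = 11.3476 ms
Processing delay = 2.6 ms
Total one-way latency = 13.9476 ms


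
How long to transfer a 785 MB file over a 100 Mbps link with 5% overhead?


Effective throughput = 100 * (1 - 5/100) = 95 Mbps
File size in Mb = 785 * 8 = 6280 Mb
Time = 6280 / 95
Time = 66.1053 seconds


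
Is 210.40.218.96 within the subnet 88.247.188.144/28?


Subnet network: 88.247.188.144
Test IP AND mask: 210.40.218.96
No, 210.40.218.96 is not in 88.247.188.144/28


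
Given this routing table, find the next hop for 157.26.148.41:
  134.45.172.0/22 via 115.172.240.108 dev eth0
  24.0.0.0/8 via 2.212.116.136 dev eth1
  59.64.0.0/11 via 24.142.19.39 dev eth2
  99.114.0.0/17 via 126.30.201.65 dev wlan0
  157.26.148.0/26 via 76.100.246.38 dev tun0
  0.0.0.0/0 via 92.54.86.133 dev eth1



Longest prefix match for 157.26.148.41:
  /22 134.45.172.0: no
  /8 24.0.0.0: no
  /11 59.64.0.0: no
  /17 99.114.0.0: no
  /26 157.26.148.0: MATCH
  /0 0.0.0.0: MATCH
Selected: next-hop 76.100.246.38 via tun0 (matched /26)


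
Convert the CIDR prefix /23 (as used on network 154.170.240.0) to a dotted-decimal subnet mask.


/23 means 23 network bits, 9 host bits
Binary: 11111111111111111111111000000000
Mask: 255.255.254.0


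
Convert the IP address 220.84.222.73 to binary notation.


220 = 11011100
84 = 01010100
222 = 11011110
73 = 01001001
Binary: 11011100.01010100.11011110.01001001


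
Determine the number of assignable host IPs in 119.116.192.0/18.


Host bits = 32 - 18 = 14
Total addresses = 2^14 = 16384
Usable = total - 2 (network and broadcast)
Usable hosts: 16382


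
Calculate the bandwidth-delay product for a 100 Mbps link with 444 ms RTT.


BDP = bandwidth * RTT
= 100 Mbps * 444 ms
= 100 * 1e6 * 444 / 1000 bits
= 44400000 bits
= 5550000 bytes
= 5419.9219 KB
BDP = 44400000 bits (5550000 bytes)


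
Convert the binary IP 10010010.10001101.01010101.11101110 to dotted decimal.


10010010 = 146
10001101 = 141
01010101 = 85
11101110 = 238
IP: 146.141.85.238


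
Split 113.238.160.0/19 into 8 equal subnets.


New prefix = 19 + 3 = 22
Each subnet has 1024 addresses
  113.238.160.0/22
  113.238.164.0/22
  113.238.168.0/22
  113.238.172.0/22
  113.238.176.0/22
  113.238.180.0/22
  113.238.184.0/22
  113.238.188.0/22
Subnets: 113.238.160.0/22, 113.238.164.0/22, 113.238.168.0/22, 113.238.172.0/22, 113.238.176.0/22, 113.238.180.0/22, 113.238.184.0/22, 113.238.188.0/22


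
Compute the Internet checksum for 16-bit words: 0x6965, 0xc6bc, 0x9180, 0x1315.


Sum all words (with carry folding):
+ 0x6965 = 0x6965
+ 0xc6bc = 0x3022
+ 0x9180 = 0xc1a2
+ 0x1315 = 0xd4b7
One's complement: ~0xd4b7
Checksum = 0x2b48


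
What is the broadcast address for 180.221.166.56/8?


Network: 180.0.0.0/8
Host bits = 24
Set all host bits to 1:
Broadcast: 180.255.255.255


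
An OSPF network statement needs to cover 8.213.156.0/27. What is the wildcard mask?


Subnet mask: 255.255.255.224
Wildcard = 255.255.255.255 - subnet mask
255 - 255 = 0
255 - 255 = 0
255 - 255 = 0
255 - 224 = 31
Wildcard: 0.0.0.31


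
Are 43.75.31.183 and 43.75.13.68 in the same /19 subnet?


Mask: 255.255.224.0
43.75.31.183 AND mask = 43.75.0.0
43.75.13.68 AND mask = 43.75.0.0
Yes, same subnet (43.75.0.0)


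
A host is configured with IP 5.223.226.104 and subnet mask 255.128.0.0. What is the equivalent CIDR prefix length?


Binary: 11111111.10000000.00000000.00000000
Count leading 1s
Prefix: /9


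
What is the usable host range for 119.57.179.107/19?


Network: 119.57.160.0
Broadcast: 119.57.191.255
First usable = network + 1
Last usable = broadcast - 1
Range: 119.57.160.1 to 119.57.191.254


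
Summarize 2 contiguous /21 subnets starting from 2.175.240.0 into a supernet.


Original prefix: /21
Number of subnets: 2 = 2^1
New prefix = 21 - 1 = 20
Supernet: 2.175.240.0/20


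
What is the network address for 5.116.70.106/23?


IP:   00000101.01110100.01000110.01101010
Mask: 11111111.11111111.11111110.00000000
AND operation:
Net:  00000101.01110100.01000110.00000000
Network: 5.116.70.0/23


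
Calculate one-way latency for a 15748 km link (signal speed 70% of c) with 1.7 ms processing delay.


Speed = 0.7 * 3e5 km/s = 210000 km/s
Propagation delay = 15748 / 210000 = 0.075 s = 74.9905 ms
Processing delay = 1.7 ms
Total one-way latency = 76.6905 ms


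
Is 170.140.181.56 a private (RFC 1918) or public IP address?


RFC 1918 private ranges:
  10.0.0.0/8 (10.0.0.0 - 10.255.255.255)
  172.16.0.0/12 (172.16.0.0 - 172.31.255.255)
  192.168.0.0/16 (192.168.0.0 - 192.168.255.255)
Public (not in any RFC 1918 range)


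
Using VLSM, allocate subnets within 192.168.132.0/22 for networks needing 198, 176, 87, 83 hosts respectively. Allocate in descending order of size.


198 hosts -> /24 (254 usable): 192.168.132.0/24
176 hosts -> /24 (254 usable): 192.168.133.0/24
87 hosts -> /25 (126 usable): 192.168.134.0/25
83 hosts -> /25 (126 usable): 192.168.134.128/25
Allocation: 192.168.132.0/24 (198 hosts, 254 usable); 192.168.133.0/24 (176 hosts, 254 usable); 192.168.134.0/25 (87 hosts, 126 usable); 192.168.134.128/25 (83 hosts, 126 usable)


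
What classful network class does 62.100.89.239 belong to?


First octet: 62
Binary: 00111110
0xxxxxxx -> Class A (1-126)
Class A, default mask 255.0.0.0 (/8)


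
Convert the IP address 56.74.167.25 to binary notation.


56 = 00111000
74 = 01001010
167 = 10100111
25 = 00011001
Binary: 00111000.01001010.10100111.00011001


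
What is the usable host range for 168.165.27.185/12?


Network: 168.160.0.0
Broadcast: 168.175.255.255
First usable = network + 1
Last usable = broadcast - 1
Range: 168.160.0.1 to 168.175.255.254


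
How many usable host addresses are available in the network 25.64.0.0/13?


Host bits = 32 - 13 = 19
Total addresses = 2^19 = 524288
Usable = total - 2 (network and broadcast)
Usable hosts: 524286


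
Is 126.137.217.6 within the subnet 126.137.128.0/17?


Subnet network: 126.137.128.0
Test IP AND mask: 126.137.128.0
Yes, 126.137.217.6 is in 126.137.128.0/17


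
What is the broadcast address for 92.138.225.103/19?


Network: 92.138.224.0/19
Host bits = 13
Set all host bits to 1:
Broadcast: 92.138.255.255


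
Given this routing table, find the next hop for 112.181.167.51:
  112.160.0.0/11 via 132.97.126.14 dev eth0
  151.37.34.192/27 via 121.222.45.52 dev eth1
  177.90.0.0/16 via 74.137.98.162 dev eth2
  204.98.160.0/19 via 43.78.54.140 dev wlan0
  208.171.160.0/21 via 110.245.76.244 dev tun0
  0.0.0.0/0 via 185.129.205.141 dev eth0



Longest prefix match for 112.181.167.51:
  /11 112.160.0.0: MATCH
  /27 151.37.34.192: no
  /16 177.90.0.0: no
  /19 204.98.160.0: no
  /21 208.171.160.0: no
  /0 0.0.0.0: MATCH
Selected: next-hop 132.97.126.14 via eth0 (matched /11)


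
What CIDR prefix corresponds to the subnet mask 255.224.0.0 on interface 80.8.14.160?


Binary: 11111111.11100000.00000000.00000000
Count leading 1s
Prefix: /11


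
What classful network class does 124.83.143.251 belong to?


First octet: 124
Binary: 01111100
0xxxxxxx -> Class A (1-126)
Class A, default mask 255.0.0.0 (/8)


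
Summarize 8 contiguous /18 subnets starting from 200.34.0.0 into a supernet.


Original prefix: /18
Number of subnets: 8 = 2^3
New prefix = 18 - 3 = 15
Supernet: 200.34.0.0/15


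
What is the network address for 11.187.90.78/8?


IP:   00001011.10111011.01011010.01001110
Mask: 11111111.00000000.00000000.00000000
AND operation:
Net:  00001011.00000000.00000000.00000000
Network: 11.0.0.0/8


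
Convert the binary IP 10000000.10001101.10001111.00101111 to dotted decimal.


10000000 = 128
10001101 = 141
10001111 = 143
00101111 = 47
IP: 128.141.143.47


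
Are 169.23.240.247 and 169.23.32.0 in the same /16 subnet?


Mask: 255.255.0.0
169.23.240.247 AND mask = 169.23.0.0
169.23.32.0 AND mask = 169.23.0.0
Yes, same subnet (169.23.0.0)


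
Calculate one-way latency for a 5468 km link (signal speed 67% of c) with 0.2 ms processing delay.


Speed = 0.67 * 3e5 km/s = 201000 km/s
Propagation delay = 5468 / 201000 = 0.0272 s = 27.204 ms
Processing delay = 0.2 ms
Total one-way latency = 27.404 ms


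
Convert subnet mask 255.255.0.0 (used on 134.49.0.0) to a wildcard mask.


Subnet mask: 255.255.0.0
Wildcard = 255.255.255.255 - subnet mask
255 - 255 = 0
255 - 255 = 0
255 - 0 = 255
255 - 0 = 255
Wildcard: 0.0.255.255


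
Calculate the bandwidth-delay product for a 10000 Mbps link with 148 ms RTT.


BDP = bandwidth * RTT
= 10000 Mbps * 148 ms
= 10000 * 1e6 * 148 / 1000 bits
= 1480000000 bits
= 185000000 bytes
= 180664.0625 KB
BDP = 1480000000 bits (185000000 bytes)


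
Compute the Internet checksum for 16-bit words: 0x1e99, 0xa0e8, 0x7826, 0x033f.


Sum all words (with carry folding):
+ 0x1e99 = 0x1e99
+ 0xa0e8 = 0xbf81
+ 0x7826 = 0x37a8
+ 0x033f = 0x3ae7
One's complement: ~0x3ae7
Checksum = 0xc518


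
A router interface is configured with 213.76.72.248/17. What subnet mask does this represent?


/17 means 17 network bits, 15 host bits
Binary: 11111111111111111000000000000000
Mask: 255.255.128.0


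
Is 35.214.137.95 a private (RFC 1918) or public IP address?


RFC 1918 private ranges:
  10.0.0.0/8 (10.0.0.0 - 10.255.255.255)
  172.16.0.0/12 (172.16.0.0 - 172.31.255.255)
  192.168.0.0/16 (192.168.0.0 - 192.168.255.255)
Public (not in any RFC 1918 range)


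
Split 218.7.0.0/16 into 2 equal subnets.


New prefix = 16 + 1 = 17
Each subnet has 32768 addresses
  218.7.0.0/17
  218.7.128.0/17
Subnets: 218.7.0.0/17, 218.7.128.0/17


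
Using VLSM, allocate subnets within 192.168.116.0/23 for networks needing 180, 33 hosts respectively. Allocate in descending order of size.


180 hosts -> /24 (254 usable): 192.168.116.0/24
33 hosts -> /26 (62 usable): 192.168.117.0/26
Allocation: 192.168.116.0/24 (180 hosts, 254 usable); 192.168.117.0/26 (33 hosts, 62 usable)


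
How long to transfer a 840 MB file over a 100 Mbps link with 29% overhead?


Effective throughput = 100 * (1 - 29/100) = 71 Mbps
File size in Mb = 840 * 8 = 6720 Mb
Time = 6720 / 71
Time = 94.6479 seconds


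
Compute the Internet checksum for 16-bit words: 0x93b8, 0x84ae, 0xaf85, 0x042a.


Sum all words (with carry folding):
+ 0x93b8 = 0x93b8
+ 0x84ae = 0x1867
+ 0xaf85 = 0xc7ec
+ 0x042a = 0xcc16
One's complement: ~0xcc16
Checksum = 0x33e9


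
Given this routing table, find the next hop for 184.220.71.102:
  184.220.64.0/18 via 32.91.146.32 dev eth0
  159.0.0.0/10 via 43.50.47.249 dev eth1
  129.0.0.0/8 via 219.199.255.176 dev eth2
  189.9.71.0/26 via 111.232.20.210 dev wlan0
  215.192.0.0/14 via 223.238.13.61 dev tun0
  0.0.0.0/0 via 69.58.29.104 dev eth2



Longest prefix match for 184.220.71.102:
  /18 184.220.64.0: MATCH
  /10 159.0.0.0: no
  /8 129.0.0.0: no
  /26 189.9.71.0: no
  /14 215.192.0.0: no
  /0 0.0.0.0: MATCH
Selected: next-hop 32.91.146.32 via eth0 (matched /18)


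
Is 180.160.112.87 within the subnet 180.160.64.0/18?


Subnet network: 180.160.64.0
Test IP AND mask: 180.160.64.0
Yes, 180.160.112.87 is in 180.160.64.0/18
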